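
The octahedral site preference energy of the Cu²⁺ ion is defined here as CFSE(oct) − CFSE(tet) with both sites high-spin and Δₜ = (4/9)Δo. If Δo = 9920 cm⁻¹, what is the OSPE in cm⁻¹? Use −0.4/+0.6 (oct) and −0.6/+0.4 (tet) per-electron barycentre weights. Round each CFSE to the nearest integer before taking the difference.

-4188

Cu is in group 11, so Cu²⁺ is d⁹ (11 − 2 = 9).
Octahedral (high-spin): t2g^6 e_g^3, CFSE = 6(−0.4) + 3(+0.6) = -0.6Δo = -0.6 × 9920 = -5952 cm⁻¹.
Tetrahedral e^4 t2^5 gives -0.4Δₜ = -0.4 × (4/9) × 9920 = -1764 cm⁻¹.
OSPE = CFSE(oct) − CFSE(tet) = -5952 − (-1764) = -4188 cm⁻¹.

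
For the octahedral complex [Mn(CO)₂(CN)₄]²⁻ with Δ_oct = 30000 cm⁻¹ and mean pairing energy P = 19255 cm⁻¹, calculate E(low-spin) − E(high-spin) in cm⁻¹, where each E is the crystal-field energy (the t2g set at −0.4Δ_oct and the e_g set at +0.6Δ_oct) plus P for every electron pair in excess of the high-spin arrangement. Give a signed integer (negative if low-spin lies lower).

Ligand charges: 2×(+0) from CO and 4×(-1) from CN⁻ sum to -4; with overall charge -2, Mn is +2.
Mn sits in group 7; removing 2 electrons leaves Mn²⁺ with 7 − 2 = 5 d electrons.
High-spin d⁵ fills as t2g^3 e_g^2 with CFSE 3(−0.4) + 2(+0.6) = 0.0Δ_oct = 0 cm⁻¹.
Low-spin: t2g^5 e_g^0, orbital CFSE = -2.0Δ_oct = -60000 cm⁻¹; plus 2 excess pairs × P = +38510 cm⁻¹; total -21490 cm⁻¹.
The difference is -21490 − (0) = -21490 cm⁻¹, so low-spin lies lower.

-21490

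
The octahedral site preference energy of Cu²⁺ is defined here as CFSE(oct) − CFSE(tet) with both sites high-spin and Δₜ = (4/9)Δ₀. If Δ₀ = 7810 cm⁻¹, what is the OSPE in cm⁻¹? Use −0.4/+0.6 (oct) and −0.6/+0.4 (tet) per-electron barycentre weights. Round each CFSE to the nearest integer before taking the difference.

-3298

Group 11 minus oxidation state +2 gives a d⁹ configuration for Cu²⁺.
In an octahedral site d⁹ (HS) is t2g^6 e_g^3, giving CFSE(oct) = -0.6Δ₀ = -4686 cm⁻¹.
Tetrahedral e^4 t2^5 gives -0.4Δₜ = -0.4 × (4/9) × 7810 = -1388 cm⁻¹.
Subtracting, OSPE = -4686 − (-1388) = -3298 cm⁻¹.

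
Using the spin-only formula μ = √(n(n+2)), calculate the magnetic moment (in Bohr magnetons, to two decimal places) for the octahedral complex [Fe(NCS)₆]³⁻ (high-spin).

5.92 Bohr magnetons

Each NCS⁻ contributes -1; 6 × (-1) = -6. With overall charge -3, Fe is in the +3 oxidation state.
Group 8 minus oxidation state +3 gives a d⁵ configuration for Fe³⁺.
Configuration: t₂g³ eg² → 5 unpaired electrons.
μ(spin-only) = √[5(5+2)] = √35 ≈ 5.92 Bohr magnetons.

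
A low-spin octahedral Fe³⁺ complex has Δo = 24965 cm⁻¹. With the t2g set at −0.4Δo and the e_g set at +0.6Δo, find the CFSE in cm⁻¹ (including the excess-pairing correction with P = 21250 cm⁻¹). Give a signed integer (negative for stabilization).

-7430

Fe sits in group 8; removing 3 electrons leaves Fe³⁺ with 8 − 3 = 5 d electrons.
Configuration: t2g^5 e_g^0.
Orbital CFSE = 5(-0.4) + 0(0.6) = -2.0Δo = -2.0 × 24965 = -49930 cm⁻¹.
Relative to high-spin t2g^3 e_g^2 (0 paired), the low-spin configuration has 2 additional pairs, contributing +2 × 21250 = +42500 cm⁻¹.
Net CFSE = -49930 + 42500 = -7430 cm⁻¹.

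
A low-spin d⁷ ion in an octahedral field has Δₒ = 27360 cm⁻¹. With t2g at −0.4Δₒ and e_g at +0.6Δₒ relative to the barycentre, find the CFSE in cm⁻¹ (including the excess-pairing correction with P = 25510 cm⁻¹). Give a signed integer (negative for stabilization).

-23738

The d⁷ electrons fill as t2g^6 e_g^1.
CFSE(orbital) = 6×(-0.4Δₒ) + 1×(0.6Δₒ) = -1.8Δₒ; with Δₒ = 27360 cm⁻¹ that is -49248 cm⁻¹.
High-spin d⁷ would be t2g^5 e_g^2 with 2 pairs; low-spin has 3, so 1 excess pair costs +1P = +25510 cm⁻¹.
Net CFSE = -49248 + 25510 = -23738 cm⁻¹.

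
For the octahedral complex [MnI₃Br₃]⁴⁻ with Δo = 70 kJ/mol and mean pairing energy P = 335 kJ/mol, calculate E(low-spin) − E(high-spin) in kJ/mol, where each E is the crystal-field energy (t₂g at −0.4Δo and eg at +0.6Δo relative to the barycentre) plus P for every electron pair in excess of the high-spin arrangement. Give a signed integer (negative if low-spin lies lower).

Ligand charges: 3×(-1) from I⁻ and 3×(-1) from Br⁻ sum to -6; with overall charge -4, Mn is +2.
Mn is in group 7, so Mn²⁺ is d⁵ (7 − 2 = 5).
High-spin d⁵ fills as t₂g³ eg² with CFSE 3(−0.4) + 2(+0.6) = 0.0Δo = 0 kJ/mol.
For low-spin the configuration is t₂g⁵ eg⁰: orbital energy -2.0 × 70 = -140 kJ/mol, and 2 additional pairs relative to high-spin add 670 kJ/mol, giving 530 kJ/mol.
E(LS) − E(HS) = 530 − (0) = 530 kJ/mol.

530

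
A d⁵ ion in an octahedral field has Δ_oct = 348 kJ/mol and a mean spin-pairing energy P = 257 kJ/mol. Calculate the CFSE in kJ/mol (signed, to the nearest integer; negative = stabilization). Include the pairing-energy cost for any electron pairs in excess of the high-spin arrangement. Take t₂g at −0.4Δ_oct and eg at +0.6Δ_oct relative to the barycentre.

-182

Δ_oct > P, so pairing is preferred: the ground state is low-spin.
Filling d⁵ accordingly: t₂g⁵ eg⁰.
Orbital CFSE = -2.0Δ_oct = -2.0 × 348 = -696 kJ/mol.
Excess pairs vs high-spin: 2 − 0 = 2; pairing cost = +514 kJ/mol.
Net CFSE = -696 + 514 = -182 kJ/mol.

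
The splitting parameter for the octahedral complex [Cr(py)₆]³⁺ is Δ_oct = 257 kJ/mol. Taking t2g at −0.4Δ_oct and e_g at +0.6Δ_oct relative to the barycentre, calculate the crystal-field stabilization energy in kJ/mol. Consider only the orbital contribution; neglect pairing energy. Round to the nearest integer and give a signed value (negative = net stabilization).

py is neutral, so the +3 overall charge sits on Cr: oxidation state +3.
Cr³⁺: group 6, so d-count = 6 − 3 = 3.
For octahedral d³ the high- and low-spin configurations coincide.
Electron filling gives t2g^3 e_g^0.
CFSE(orbital) = 3×(-0.4Δ_oct) + 0×(0.6Δ_oct) = -1.2Δ_oct; with Δ_oct = 257 kJ/mol that is -308 kJ/mol.

-308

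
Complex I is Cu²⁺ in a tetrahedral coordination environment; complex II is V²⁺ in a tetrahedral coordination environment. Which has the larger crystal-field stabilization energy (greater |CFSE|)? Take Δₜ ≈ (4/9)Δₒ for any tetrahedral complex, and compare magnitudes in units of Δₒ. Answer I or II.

I: Group 11 minus oxidation state +2 gives a d⁹ configuration for Cu²⁺; With tetrahedral geometry the complex is necessarily high-spin; e^4 t2^5, CFSE = -0.4Δₜ ≈ -0.18Δₒ.
II: V is in group 5, so V²⁺ is d³ (5 − 2 = 3); Tetrahedral fields are weak (Δₜ ≈ 4/9 Δₒ), so electrons fill high-spin; e² t₂¹, CFSE = -0.8Δₜ ≈ -0.36Δₒ.
So II has the larger |CFSE|.

II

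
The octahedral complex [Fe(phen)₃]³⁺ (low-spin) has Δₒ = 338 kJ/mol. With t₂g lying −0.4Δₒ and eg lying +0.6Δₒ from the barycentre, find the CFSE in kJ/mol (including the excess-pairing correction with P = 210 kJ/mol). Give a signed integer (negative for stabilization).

phen is neutral, so the +3 overall charge sits on Fe: oxidation state +3.
Fe is in group 8, so Fe³⁺ is d⁵ (8 − 3 = 5).
Configuration: t₂g⁵ eg⁰.
Orbital CFSE = 5(-0.4) + 0(0.6) = -2.0Δₒ = -2.0 × 338 = -676 kJ/mol.
Pairing penalty: 2 pairs vs 0 in the high-spin reference → 2 extra × P = 420 kJ/mol.
Combining: -676 + 420 = -256 kJ/mol.

-256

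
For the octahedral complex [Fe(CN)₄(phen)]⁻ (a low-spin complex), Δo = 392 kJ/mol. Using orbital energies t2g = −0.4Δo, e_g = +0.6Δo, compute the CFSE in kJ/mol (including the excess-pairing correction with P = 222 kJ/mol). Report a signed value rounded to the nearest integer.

-340

Ligand charges: 4×(-1) from CN⁻ and 1×(+0) from phen sum to -4; with overall charge -1, Fe is +3.
Fe³⁺: group 8, so d-count = 8 − 3 = 5.
Electron filling gives t2g^5 e_g^0.
CFSE(orbital) = 5×(-0.4Δo) + 0×(0.6Δo) = -2.0Δo; with Δo = 392 kJ/mol that is -784 kJ/mol.
Pairing penalty: 2 pairs vs 0 in the high-spin reference → 2 extra × P = 444 kJ/mol.
Overall CFSE = -784 + 444 = -340 kJ/mol.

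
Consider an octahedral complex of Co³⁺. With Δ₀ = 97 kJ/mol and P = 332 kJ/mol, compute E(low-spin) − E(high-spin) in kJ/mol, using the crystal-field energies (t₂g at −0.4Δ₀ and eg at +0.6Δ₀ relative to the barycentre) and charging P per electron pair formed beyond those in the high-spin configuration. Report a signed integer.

470

Group 9 minus oxidation state +3 gives a d⁶ configuration for Co³⁺.
High-spin d⁶ fills as t₂g⁴ eg² with CFSE 4(−0.4) + 2(+0.6) = -0.4Δ₀ = -39 kJ/mol.
Low-spin t₂g⁶ eg⁰ gives -2.4Δ₀ = -233 kJ/mol, but forming 2 extra pairs costs 2P = 664 kJ/mol, so E(LS) = -233 + 664 = 431 kJ/mol.
Thus E(LS) − E(HS) = 470 kJ/mol.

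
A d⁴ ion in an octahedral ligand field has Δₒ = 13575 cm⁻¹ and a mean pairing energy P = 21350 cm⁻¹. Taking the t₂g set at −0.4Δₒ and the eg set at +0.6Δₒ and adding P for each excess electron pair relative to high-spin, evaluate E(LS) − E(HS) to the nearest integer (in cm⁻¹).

7775

High-spin d⁴ fills as t₂g³ eg¹ with CFSE 3(−0.4) + 1(+0.6) = -0.6Δₒ = -8145 cm⁻¹.
For low-spin the configuration is t₂g⁴ eg⁰: orbital energy -1.6 × 13575 = -21720 cm⁻¹, and 1 additional pair relative to high-spin adds 21350 cm⁻¹, giving -370 cm⁻¹.
The difference is -370 − (-8145) = 7775 cm⁻¹, so high-spin lies lower.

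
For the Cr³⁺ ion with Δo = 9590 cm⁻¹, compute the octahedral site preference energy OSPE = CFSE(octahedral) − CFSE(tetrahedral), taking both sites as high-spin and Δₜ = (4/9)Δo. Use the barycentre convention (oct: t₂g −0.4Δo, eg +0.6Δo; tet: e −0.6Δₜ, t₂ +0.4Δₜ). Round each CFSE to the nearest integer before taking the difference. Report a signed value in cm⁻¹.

Cr is in group 6, so Cr³⁺ is d³ (6 − 3 = 3).
Octahedral high-spin t2g^3 e_g^0: CFSE = -1.2 × 9590 = -11508 cm⁻¹.
Tetrahedral: e^2 t2^1, CFSE = 2(−0.6) + 1(+0.4) = -0.8Δₜ = -0.8 × (4/9) × 9590 = -3410 cm⁻¹.
OSPE = CFSE(oct) − CFSE(tet) = -11508 − (-3410) = -8098 cm⁻¹.

-8098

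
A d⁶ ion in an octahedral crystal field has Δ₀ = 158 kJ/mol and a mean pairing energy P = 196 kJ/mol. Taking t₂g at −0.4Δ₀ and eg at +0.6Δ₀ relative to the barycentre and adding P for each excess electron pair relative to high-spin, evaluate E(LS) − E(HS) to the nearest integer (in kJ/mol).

76

High-spin: t₂g⁴ eg², CFSE = -0.4Δ₀ = -63 kJ/mol.
Low-spin: t₂g⁶ eg⁰, orbital CFSE = -2.4Δ₀ = -379 kJ/mol; plus 2 excess pairs × P = +392 kJ/mol; total 13 kJ/mol.
E(LS) − E(HS) = 13 − (-63) = 76 kJ/mol.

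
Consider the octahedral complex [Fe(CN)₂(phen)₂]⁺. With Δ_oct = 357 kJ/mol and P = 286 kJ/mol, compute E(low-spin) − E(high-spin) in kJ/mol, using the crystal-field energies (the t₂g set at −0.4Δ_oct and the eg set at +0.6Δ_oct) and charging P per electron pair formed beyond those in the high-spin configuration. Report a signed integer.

Ligand charges: 2×(-1) from CN⁻ and 2×(+0) from phen sum to -2; with overall charge +1, Fe is +3.
Fe sits in group 8; removing 3 electrons leaves Fe³⁺ with 8 − 3 = 5 d electrons.
High-spin d⁵ fills as t₂g³ eg² with CFSE 3(−0.4) + 2(+0.6) = 0.0Δ_oct = 0 kJ/mol.
For low-spin the configuration is t₂g⁵ eg⁰: orbital energy -2.0 × 357 = -714 kJ/mol, and 2 additional pairs relative to high-spin add 572 kJ/mol, giving -142 kJ/mol.
The difference is -142 − (0) = -142 kJ/mol, so low-spin lies lower.

-142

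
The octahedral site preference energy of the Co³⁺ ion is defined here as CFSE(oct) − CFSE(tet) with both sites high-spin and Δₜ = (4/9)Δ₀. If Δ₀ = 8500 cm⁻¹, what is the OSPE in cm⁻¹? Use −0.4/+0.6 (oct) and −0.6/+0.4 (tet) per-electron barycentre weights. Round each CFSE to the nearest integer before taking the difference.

-1133

Group 9 minus oxidation state +3 gives a d⁶ configuration for Co³⁺.
In an octahedral site d⁶ (HS) is t₂g⁴ eg², giving CFSE(oct) = -0.4Δ₀ = -3400 cm⁻¹.
Tetrahedral e³ t₂³ gives -0.6Δₜ = -0.6 × (4/9) × 8500 = -2267 cm⁻¹.
OSPE = CFSE(oct) − CFSE(tet) = -3400 − (-2267) = -1133 cm⁻¹.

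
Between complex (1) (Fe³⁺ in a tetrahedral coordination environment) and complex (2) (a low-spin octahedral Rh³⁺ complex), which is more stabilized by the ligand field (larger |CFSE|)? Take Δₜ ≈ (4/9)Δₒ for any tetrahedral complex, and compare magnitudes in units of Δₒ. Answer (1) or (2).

(1): Group 8 minus oxidation state +3 gives a d⁵ configuration for Fe³⁺; Tetrahedral splitting is small, so the complex is high-spin; e^2 t2^3, CFSE = 0.0Δₜ ≈ 0.00Δₒ.
(2): Rh³⁺: group 9, so d-count = 9 − 3 = 6; t₂g⁶ eg⁰, CFSE = -2.4Δₒ.
So (2) has the larger |CFSE|.

(2)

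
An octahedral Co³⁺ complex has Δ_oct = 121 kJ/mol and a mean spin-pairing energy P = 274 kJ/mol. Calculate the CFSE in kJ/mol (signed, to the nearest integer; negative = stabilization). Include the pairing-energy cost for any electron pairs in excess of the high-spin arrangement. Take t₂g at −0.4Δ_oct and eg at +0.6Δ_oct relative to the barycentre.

Co sits in group 9; removing 3 electrons leaves Co³⁺ with 9 − 3 = 6 d electrons.
Here Δ_oct < P (121 < 274), so the high-spin state is favoured.
Filling d⁶ accordingly: t₂g⁴ eg².
Orbital CFSE = -0.4Δ_oct = -0.4 × 121 = -48 kJ/mol.
High-spin has no excess pairs, so no pairing correction applies.

-48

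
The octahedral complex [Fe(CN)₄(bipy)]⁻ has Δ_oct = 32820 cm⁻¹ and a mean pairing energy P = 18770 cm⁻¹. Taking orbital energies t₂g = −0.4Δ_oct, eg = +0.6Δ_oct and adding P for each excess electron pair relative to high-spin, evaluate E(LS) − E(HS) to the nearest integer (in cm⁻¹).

-28100

Ligand charges: 4×(-1) from CN⁻ and 1×(+0) from bipy sum to -4; with overall charge -1, Fe is +3.
Fe sits in group 8; removing 3 electrons leaves Fe³⁺ with 8 − 3 = 5 d electrons.
High-spin: t₂g³ eg², CFSE = 0.0Δ_oct = 0 cm⁻¹.
Low-spin: t₂g⁵ eg⁰, orbital CFSE = -2.0Δ_oct = -65640 cm⁻¹; plus 2 excess pairs × P = +37540 cm⁻¹; total -28100 cm⁻¹.
Thus E(LS) − E(HS) = -28100 cm⁻¹.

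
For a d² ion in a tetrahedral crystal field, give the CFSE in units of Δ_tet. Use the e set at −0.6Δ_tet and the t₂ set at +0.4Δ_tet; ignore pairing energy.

With tetrahedral geometry the complex is necessarily high-spin.
Configuration: e² t₂⁰.
CFSE = 2(-0.6Δ_tet) + 0(0.4Δ_tet) = -1.2Δ_tet + 0.0Δ_tet = -1.2Δ_tet.

-1.2 Δ_tet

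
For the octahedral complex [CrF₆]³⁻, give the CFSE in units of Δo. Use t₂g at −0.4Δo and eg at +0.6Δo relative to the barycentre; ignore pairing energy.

Each F⁻ contributes -1; 6 × (-1) = -6. With overall charge -3, Cr is in the +3 oxidation state.
Cr³⁺: group 6, so d-count = 6 − 3 = 3.
For octahedral d³ the high- and low-spin configurations coincide.
Configuration: t₂g³ eg⁰.
CFSE = 3(-0.4Δo) + 0(0.6Δo) = -1.2Δo + 0.0Δo = -1.2Δo.

-1.2 Δo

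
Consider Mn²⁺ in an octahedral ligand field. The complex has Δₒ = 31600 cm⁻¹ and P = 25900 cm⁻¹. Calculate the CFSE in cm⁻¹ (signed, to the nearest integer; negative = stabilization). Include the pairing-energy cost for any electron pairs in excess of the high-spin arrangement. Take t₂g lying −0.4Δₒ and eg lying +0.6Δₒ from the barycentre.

-11400

Mn²⁺: group 7, so d-count = 7 − 2 = 5.
With Δₒ > P the complex is low-spin.
Configuration: t₂g⁵ eg⁰.
Orbital CFSE = -2.0Δₒ = -2.0 × 31600 = -63200 cm⁻¹.
Excess pairs vs high-spin: 2 − 0 = 2; pairing cost = +51800 cm⁻¹.
Net CFSE = -63200 + 51800 = -11400 cm⁻¹.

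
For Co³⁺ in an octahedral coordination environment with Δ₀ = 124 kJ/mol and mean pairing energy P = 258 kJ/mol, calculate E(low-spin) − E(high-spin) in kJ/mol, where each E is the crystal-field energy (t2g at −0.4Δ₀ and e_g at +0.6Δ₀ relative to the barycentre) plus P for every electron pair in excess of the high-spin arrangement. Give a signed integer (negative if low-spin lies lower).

268

Co is in group 9, so Co³⁺ is d⁶ (9 − 3 = 6).
High-spin d⁶ fills as t2g^4 e_g^2 with CFSE 4(−0.4) + 2(+0.6) = -0.4Δ₀ = -50 kJ/mol.
Low-spin t2g^6 e_g^0 gives -2.4Δ₀ = -298 kJ/mol, but forming 2 extra pairs costs 2P = 516 kJ/mol, so E(LS) = -298 + 516 = 218 kJ/mol.
Thus E(LS) − E(HS) = 268 kJ/mol.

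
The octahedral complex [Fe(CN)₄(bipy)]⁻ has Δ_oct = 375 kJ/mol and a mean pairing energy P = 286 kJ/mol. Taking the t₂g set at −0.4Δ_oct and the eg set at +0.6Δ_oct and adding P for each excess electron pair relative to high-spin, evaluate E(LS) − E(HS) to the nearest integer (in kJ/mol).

Ligand charges: 4×(-1) from CN⁻ and 1×(+0) from bipy sum to -4; with overall charge -1, Fe is +3.
Fe sits in group 8; removing 3 electrons leaves Fe³⁺ with 8 − 3 = 5 d electrons.
In the high-spin limit (t₂g³ eg²) the orbital term is 0.0Δ_oct = 0 kJ/mol, with no excess pairing.
Low-spin: t₂g⁵ eg⁰, orbital CFSE = -2.0Δ_oct = -750 kJ/mol; plus 2 excess pairs × P = +572 kJ/mol; total -178 kJ/mol.
Thus E(LS) − E(HS) = -178 kJ/mol.

-178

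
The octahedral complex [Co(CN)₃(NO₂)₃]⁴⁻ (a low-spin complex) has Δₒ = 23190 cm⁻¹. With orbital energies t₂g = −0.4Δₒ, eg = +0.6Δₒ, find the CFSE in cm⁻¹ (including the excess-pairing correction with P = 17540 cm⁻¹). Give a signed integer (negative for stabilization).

Ligand charges: 3×(-1) from CN⁻ and 3×(-1) from NO₂⁻ sum to -6; with overall charge -4, Co is +2.
Co sits in group 9; removing 2 electrons leaves Co²⁺ with 9 − 2 = 7 d electrons.
Configuration: t₂g⁶ eg¹.
Orbital CFSE = 6(-0.4) + 1(0.6) = -1.8Δₒ = -1.8 × 23190 = -41742 cm⁻¹.
Pairing penalty: 3 pairs vs 2 in the high-spin reference → 1 extra × P = 17540 cm⁻¹.
Combining: -41742 + 17540 = -24202 cm⁻¹.

-24202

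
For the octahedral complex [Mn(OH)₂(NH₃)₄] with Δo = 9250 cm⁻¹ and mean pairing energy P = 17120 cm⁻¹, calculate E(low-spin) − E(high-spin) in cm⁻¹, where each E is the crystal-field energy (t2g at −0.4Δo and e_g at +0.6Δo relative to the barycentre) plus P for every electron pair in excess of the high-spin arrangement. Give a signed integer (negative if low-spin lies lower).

15740

Ligand charges: 2×(-1) from OH⁻ and 4×(+0) from NH₃ sum to -2; with overall charge +0, Mn is +2.
Group 7 minus oxidation state +2 gives a d⁵ configuration for Mn²⁺.
High-spin: t2g^3 e_g^2, CFSE = 0.0Δo = 0 cm⁻¹.
Low-spin: t2g^5 e_g^0, orbital CFSE = -2.0Δo = -18500 cm⁻¹; plus 2 excess pairs × P = +34240 cm⁻¹; total 15740 cm⁻¹.
Thus E(LS) − E(HS) = 15740 cm⁻¹.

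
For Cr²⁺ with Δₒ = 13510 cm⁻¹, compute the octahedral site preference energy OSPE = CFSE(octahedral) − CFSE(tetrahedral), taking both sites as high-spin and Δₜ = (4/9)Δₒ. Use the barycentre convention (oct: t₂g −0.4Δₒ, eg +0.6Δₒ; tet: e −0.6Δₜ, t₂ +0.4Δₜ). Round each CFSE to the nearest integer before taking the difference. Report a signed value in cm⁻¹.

-5704

Cr sits in group 6; removing 2 electrons leaves Cr²⁺ with 6 − 2 = 4 d electrons.
Octahedral high-spin t₂g³ eg¹: CFSE = -0.6 × 13510 = -8106 cm⁻¹.
Tetrahedral e² t₂² gives -0.4Δₜ = -0.4 × (4/9) × 13510 = -2402 cm⁻¹.
OSPE = -8106 − (-2402) = -5704 cm⁻¹.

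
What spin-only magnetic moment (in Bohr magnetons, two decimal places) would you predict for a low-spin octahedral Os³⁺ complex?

Group 8 minus oxidation state +3 gives a d⁵ configuration for Os³⁺.
Configuration: t₂g⁵ eg⁰ → 1 unpaired electron.
μ(spin-only) = √[1(1+2)] = √3 ≈ 1.73 Bohr magnetons.

1.73 Bohr magnetons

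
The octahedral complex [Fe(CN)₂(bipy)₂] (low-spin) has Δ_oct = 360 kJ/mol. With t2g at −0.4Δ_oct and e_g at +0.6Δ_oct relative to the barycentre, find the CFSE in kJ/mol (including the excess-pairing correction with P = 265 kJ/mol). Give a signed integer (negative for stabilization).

Ligand charges: 2×(-1) from CN⁻ and 2×(+0) from bipy sum to -2; with overall charge +0, Fe is +2.
Fe sits in group 8; removing 2 electrons leaves Fe²⁺ with 8 − 2 = 6 d electrons.
The d⁶ electrons fill as t2g^6 e_g^0.
CFSE(orbital) = 6×(-0.4Δ_oct) + 0×(0.6Δ_oct) = -2.4Δ_oct; with Δ_oct = 360 kJ/mol that is -864 kJ/mol.
High-spin d⁶ would be t2g^4 e_g^2 with 1 pair; low-spin has 3, so 2 excess pairs cost +2P = +530 kJ/mol.
Overall CFSE = -864 + 530 = -334 kJ/mol.

-334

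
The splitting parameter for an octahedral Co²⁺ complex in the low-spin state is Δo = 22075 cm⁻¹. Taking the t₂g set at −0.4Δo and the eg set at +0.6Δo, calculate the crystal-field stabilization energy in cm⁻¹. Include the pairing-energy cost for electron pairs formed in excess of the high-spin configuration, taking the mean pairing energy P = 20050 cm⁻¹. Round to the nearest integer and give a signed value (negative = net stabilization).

-19685

Group 9 minus oxidation state +2 gives a d⁷ configuration for Co²⁺.
The d⁷ electrons fill as t₂g⁶ eg¹.
CFSE(orbital) = 6×(-0.4Δo) + 1×(0.6Δo) = -1.8Δo; with Δo = 22075 cm⁻¹ that is -39735 cm⁻¹.
High-spin d⁷ would be t₂g⁵ eg² with 2 pairs; low-spin has 3, so 1 excess pair costs +1P = +20050 cm⁻¹.
Combining: -39735 + 20050 = -19685 cm⁻¹.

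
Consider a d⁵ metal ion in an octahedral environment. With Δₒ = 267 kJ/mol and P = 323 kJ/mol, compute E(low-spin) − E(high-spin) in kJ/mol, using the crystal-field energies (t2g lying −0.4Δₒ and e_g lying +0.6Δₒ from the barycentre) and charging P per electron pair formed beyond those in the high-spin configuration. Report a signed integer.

112

High-spin d⁵ fills as t2g^3 e_g^2 with CFSE 3(−0.4) + 2(+0.6) = 0.0Δₒ = 0 kJ/mol.
Low-spin t2g^5 e_g^0 gives -2.0Δₒ = -534 kJ/mol, but forming 2 extra pairs costs 2P = 646 kJ/mol, so E(LS) = -534 + 646 = 112 kJ/mol.
Thus E(LS) − E(HS) = 112 kJ/mol.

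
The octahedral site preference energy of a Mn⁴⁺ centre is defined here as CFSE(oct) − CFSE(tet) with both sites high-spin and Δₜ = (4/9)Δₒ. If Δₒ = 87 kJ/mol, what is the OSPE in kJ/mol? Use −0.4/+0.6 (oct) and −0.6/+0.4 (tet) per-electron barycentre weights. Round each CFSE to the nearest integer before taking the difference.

Mn is in group 7, so Mn⁴⁺ is d³ (7 − 4 = 3).
Octahedral (high-spin): t2g^3 e_g^0, CFSE = 3(−0.4) + 0(+0.6) = -1.2Δₒ = -1.2 × 87 = -104 kJ/mol.
Tetrahedral: e^2 t2^1, CFSE = 2(−0.6) + 1(+0.4) = -0.8Δₜ = -0.8 × (4/9) × 87 = -31 kJ/mol.
OSPE = CFSE(oct) − CFSE(tet) = -104 − (-31) = -73 kJ/mol.

-73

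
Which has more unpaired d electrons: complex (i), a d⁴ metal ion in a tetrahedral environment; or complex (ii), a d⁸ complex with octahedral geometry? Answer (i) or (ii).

(i): With tetrahedral geometry the complex is necessarily high-spin; e² t₂² → 4 unpaired.
(ii): t₂g⁶ eg² → 2 unpaired.
So (i) has more unpaired electrons.

(i)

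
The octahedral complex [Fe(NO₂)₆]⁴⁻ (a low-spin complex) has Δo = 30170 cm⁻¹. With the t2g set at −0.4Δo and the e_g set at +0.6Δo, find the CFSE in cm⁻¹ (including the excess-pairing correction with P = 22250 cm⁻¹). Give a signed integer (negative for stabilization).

Each NO₂⁻ contributes -1; 6 × (-1) = -6. With overall charge -4, Fe is in the +2 oxidation state.
Fe is in group 8, so Fe²⁺ is d⁶ (8 − 2 = 6).
The d⁶ electrons fill as t2g^6 e_g^0.
The orbital stabilization is -2.4Δo = -2.4 × 30170 = -72408 cm⁻¹.
High-spin d⁶ would be t2g^4 e_g^2 with 1 pair; low-spin has 3, so 2 excess pairs cost +2P = +44500 cm⁻¹.
Overall CFSE = -72408 + 44500 = -27908 cm⁻¹.

-27908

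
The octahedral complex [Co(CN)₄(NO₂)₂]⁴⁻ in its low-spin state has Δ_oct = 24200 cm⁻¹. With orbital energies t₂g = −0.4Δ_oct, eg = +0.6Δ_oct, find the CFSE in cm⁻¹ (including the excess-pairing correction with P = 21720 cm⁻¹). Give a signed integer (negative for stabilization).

-21840

Ligand charges: 4×(-1) from CN⁻ and 2×(-1) from NO₂⁻ sum to -6; with overall charge -4, Co is +2.
Co sits in group 9; removing 2 electrons leaves Co²⁺ with 9 − 2 = 7 d electrons.
Electron filling gives t₂g⁶ eg¹.
The orbital stabilization is -1.8Δ_oct = -1.8 × 24200 = -43560 cm⁻¹.
Relative to high-spin t₂g⁵ eg² (2 paired), the low-spin configuration has 1 additional pair, contributing +1 × 21720 = +21720 cm⁻¹.
Overall CFSE = -43560 + 21720 = -21840 cm⁻¹.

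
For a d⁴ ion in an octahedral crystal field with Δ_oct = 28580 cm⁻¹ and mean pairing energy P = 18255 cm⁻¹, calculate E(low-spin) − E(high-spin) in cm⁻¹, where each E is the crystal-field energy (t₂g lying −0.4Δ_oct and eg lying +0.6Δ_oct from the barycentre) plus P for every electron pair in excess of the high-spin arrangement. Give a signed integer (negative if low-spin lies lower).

High-spin d⁴ fills as t₂g³ eg¹ with CFSE 3(−0.4) + 1(+0.6) = -0.6Δ_oct = -17148 cm⁻¹.
Low-spin: t₂g⁴ eg⁰, orbital CFSE = -1.6Δ_oct = -45728 cm⁻¹; plus 1 excess pair × P = +18255 cm⁻¹; total -27473 cm⁻¹.
The difference is -27473 − (-17148) = -10325 cm⁻¹, so low-spin lies lower.

-10325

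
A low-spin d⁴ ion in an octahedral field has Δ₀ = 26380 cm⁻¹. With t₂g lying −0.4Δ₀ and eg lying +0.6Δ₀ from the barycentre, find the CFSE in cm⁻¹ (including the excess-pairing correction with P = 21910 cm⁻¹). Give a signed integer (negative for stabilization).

-20298

Configuration: t₂g⁴ eg⁰.
CFSE(orbital) = 4×(-0.4Δ₀) + 0×(0.6Δ₀) = -1.6Δ₀; with Δ₀ = 26380 cm⁻¹ that is -42208 cm⁻¹.
Relative to high-spin t₂g³ eg¹ (0 paired), the low-spin configuration has 1 additional pair, contributing +1 × 21910 = +21910 cm⁻¹.
Net CFSE = -42208 + 21910 = -20298 cm⁻¹.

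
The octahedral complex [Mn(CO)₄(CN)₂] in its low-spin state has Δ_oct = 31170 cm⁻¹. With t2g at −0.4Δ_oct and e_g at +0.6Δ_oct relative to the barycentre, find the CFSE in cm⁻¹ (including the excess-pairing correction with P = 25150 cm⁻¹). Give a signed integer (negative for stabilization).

Ligand charges: 4×(+0) from CO and 2×(-1) from CN⁻ sum to -2; with overall charge +0, Mn is +2.
Mn sits in group 7; removing 2 electrons leaves Mn²⁺ with 7 − 2 = 5 d electrons.
Configuration: t2g^5 e_g^0.
CFSE(orbital) = 5×(-0.4Δ_oct) + 0×(0.6Δ_oct) = -2.0Δ_oct; with Δ_oct = 31170 cm⁻¹ that is -62340 cm⁻¹.
Pairing penalty: 2 pairs vs 0 in the high-spin reference → 2 extra × P = 50300 cm⁻¹.
Overall CFSE = -62340 + 50300 = -12040 cm⁻¹.

-12040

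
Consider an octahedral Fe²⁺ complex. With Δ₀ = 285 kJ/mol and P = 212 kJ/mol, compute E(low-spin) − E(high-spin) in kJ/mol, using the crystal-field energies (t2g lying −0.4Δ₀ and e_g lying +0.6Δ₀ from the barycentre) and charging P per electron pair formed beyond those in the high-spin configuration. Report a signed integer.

-146

Fe²⁺: group 8, so d-count = 8 − 2 = 6.
High-spin: t2g^4 e_g^2, CFSE = -0.4Δ₀ = -114 kJ/mol.
For low-spin the configuration is t2g^6 e_g^0: orbital energy -2.4 × 285 = -684 kJ/mol, and 2 additional pairs relative to high-spin add 424 kJ/mol, giving -260 kJ/mol.
E(LS) − E(HS) = -260 − (-114) = -146 kJ/mol.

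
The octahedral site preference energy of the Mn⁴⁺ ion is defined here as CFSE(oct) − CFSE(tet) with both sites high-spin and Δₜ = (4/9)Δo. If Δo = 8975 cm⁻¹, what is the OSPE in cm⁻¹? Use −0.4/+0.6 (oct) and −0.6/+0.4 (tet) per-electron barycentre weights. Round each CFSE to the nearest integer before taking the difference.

-7579

Group 7 minus oxidation state +4 gives a d³ configuration for Mn⁴⁺.
Octahedral high-spin t₂g³ eg⁰: CFSE = -1.2 × 8975 = -10770 cm⁻¹.
In a tetrahedral site the filling is e² t₂¹: CFSE(tet) = -0.8Δₜ = -0.8 × (4/9)(8975) = -3191 cm⁻¹.
Subtracting, OSPE = -10770 − (-3191) = -7579 cm⁻¹.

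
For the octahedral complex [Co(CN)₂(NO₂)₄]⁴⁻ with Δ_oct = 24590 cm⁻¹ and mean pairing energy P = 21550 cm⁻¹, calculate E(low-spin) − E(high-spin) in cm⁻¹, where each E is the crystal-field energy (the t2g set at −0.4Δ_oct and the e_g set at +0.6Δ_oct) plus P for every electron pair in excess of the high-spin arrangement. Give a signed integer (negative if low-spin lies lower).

-3040

Ligand charges: 2×(-1) from CN⁻ and 4×(-1) from NO₂⁻ sum to -6; with overall charge -4, Co is +2.
Co sits in group 9; removing 2 electrons leaves Co²⁺ with 9 − 2 = 7 d electrons.
High-spin: t2g^5 e_g^2, CFSE = -0.8Δ_oct = -19672 cm⁻¹.
Low-spin: t2g^6 e_g^1, orbital CFSE = -1.8Δ_oct = -44262 cm⁻¹; plus 1 excess pair × P = +21550 cm⁻¹; total -22712 cm⁻¹.
E(LS) − E(HS) = -22712 − (-19672) = -3040 cm⁻¹.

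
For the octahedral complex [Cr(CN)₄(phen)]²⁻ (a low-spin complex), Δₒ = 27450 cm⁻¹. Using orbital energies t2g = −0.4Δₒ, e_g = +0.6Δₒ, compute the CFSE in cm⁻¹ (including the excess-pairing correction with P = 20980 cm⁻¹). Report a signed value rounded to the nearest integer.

Ligand charges: 4×(-1) from CN⁻ and 1×(+0) from phen sum to -4; with overall charge -2, Cr is +2.
Cr²⁺: group 6, so d-count = 6 − 2 = 4.
Configuration: t2g^4 e_g^0.
The orbital stabilization is -1.6Δₒ = -1.6 × 27450 = -43920 cm⁻¹.
Relative to high-spin t2g^3 e_g^1 (0 paired), the low-spin configuration has 1 additional pair, contributing +1 × 20980 = +20980 cm⁻¹.
Overall CFSE = -43920 + 20980 = -22940 cm⁻¹.

-22940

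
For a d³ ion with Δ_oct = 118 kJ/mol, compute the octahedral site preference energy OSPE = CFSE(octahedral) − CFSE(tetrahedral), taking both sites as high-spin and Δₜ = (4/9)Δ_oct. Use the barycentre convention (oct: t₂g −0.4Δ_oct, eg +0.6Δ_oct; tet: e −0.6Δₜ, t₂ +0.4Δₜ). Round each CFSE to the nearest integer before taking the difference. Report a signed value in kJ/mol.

-100

Octahedral high-spin t₂g³ eg⁰: CFSE = -1.2 × 118 = -142 kJ/mol.
Tetrahedral: e² t₂¹, CFSE = 2(−0.6) + 1(+0.4) = -0.8Δₜ = -0.8 × (4/9) × 118 = -42 kJ/mol.
OSPE = CFSE(oct) − CFSE(tet) = -142 − (-42) = -100 kJ/mol.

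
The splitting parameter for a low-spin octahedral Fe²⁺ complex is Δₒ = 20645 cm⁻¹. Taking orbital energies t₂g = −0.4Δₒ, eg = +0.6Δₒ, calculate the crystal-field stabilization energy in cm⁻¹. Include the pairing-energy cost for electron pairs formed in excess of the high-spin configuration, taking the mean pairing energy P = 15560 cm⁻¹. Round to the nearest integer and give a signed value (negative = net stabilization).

Fe is in group 8, so Fe²⁺ is d⁶ (8 − 2 = 6).
Configuration: t₂g⁶ eg⁰.
The orbital stabilization is -2.4Δₒ = -2.4 × 20645 = -49548 cm⁻¹.
Relative to high-spin t₂g⁴ eg² (1 paired), the low-spin configuration has 2 additional pairs, contributing +2 × 15560 = +31120 cm⁻¹.
Overall CFSE = -49548 + 31120 = -18428 cm⁻¹.

-18428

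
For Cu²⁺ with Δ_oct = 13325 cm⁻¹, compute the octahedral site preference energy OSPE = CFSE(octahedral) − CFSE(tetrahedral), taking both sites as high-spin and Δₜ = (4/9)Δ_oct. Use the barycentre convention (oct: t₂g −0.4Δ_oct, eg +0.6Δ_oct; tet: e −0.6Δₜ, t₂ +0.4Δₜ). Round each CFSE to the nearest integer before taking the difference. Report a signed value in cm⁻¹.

-5626

Cu is in group 11, so Cu²⁺ is d⁹ (11 − 2 = 9).
Octahedral high-spin t2g^6 e_g^3: CFSE = -0.6 × 13325 = -7995 cm⁻¹.
In a tetrahedral site the filling is e^4 t2^5: CFSE(tet) = -0.4Δₜ = -0.4 × (4/9)(13325) = -2369 cm⁻¹.
OSPE = CFSE(oct) − CFSE(tet) = -7995 − (-2369) = -5626 cm⁻¹.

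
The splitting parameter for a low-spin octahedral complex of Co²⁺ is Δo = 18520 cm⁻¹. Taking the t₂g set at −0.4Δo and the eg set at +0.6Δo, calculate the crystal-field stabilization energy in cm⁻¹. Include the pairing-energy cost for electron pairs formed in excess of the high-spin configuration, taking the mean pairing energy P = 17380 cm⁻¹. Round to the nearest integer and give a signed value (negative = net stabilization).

-15956

Co is in group 9, so Co²⁺ is d⁷ (9 − 2 = 7).
Electron filling gives t₂g⁶ eg¹.
Orbital CFSE = 6(-0.4) + 1(0.6) = -1.8Δo = -1.8 × 18520 = -33336 cm⁻¹.
High-spin d⁷ would be t₂g⁵ eg² with 2 pairs; low-spin has 3, so 1 excess pair costs +1P = +17380 cm⁻¹.
Overall CFSE = -33336 + 17380 = -15956 cm⁻¹.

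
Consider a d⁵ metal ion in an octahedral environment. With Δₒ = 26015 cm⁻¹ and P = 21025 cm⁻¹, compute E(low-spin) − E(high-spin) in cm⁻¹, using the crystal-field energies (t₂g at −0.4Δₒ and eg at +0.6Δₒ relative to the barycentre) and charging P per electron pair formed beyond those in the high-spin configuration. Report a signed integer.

-9980

High-spin: t₂g³ eg², CFSE = 0.0Δₒ = 0 cm⁻¹.
Low-spin t₂g⁵ eg⁰ gives -2.0Δₒ = -52030 cm⁻¹, but forming 2 extra pairs costs 2P = 42050 cm⁻¹, so E(LS) = -52030 + 42050 = -9980 cm⁻¹.
Thus E(LS) − E(HS) = -9980 cm⁻¹.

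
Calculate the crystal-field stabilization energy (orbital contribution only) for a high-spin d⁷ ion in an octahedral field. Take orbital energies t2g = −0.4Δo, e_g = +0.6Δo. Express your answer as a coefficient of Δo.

-0.8 Δo

Configuration: t2g^5 e_g^2.
CFSE = 5(-0.4Δo) + 2(0.6Δo) = -2.0Δo + 1.2Δo = -0.8Δo.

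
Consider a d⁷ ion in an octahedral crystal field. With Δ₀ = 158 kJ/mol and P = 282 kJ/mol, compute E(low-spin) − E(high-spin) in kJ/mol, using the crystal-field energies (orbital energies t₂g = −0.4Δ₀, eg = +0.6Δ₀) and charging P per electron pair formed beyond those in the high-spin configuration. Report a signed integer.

High-spin: t₂g⁵ eg², CFSE = -0.8Δ₀ = -126 kJ/mol.
For low-spin the configuration is t₂g⁶ eg¹: orbital energy -1.8 × 158 = -284 kJ/mol, and 1 additional pair relative to high-spin adds 282 kJ/mol, giving -2 kJ/mol.
E(LS) − E(HS) = -2 − (-126) = 124 kJ/mol.

124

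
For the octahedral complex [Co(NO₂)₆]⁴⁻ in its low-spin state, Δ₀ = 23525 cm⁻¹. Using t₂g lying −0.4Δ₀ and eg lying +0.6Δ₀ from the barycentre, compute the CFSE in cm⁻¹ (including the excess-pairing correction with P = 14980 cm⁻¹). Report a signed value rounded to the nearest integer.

-27365

Each NO₂⁻ contributes -1; 6 × (-1) = -6. With overall charge -4, Co is in the +2 oxidation state.
Co is in group 9, so Co²⁺ is d⁷ (9 − 2 = 7).
The d⁷ electrons fill as t₂g⁶ eg¹.
The orbital stabilization is -1.8Δ₀ = -1.8 × 23525 = -42345 cm⁻¹.
Relative to high-spin t₂g⁵ eg² (2 paired), the low-spin configuration has 1 additional pair, contributing +1 × 14980 = +14980 cm⁻¹.
Net CFSE = -42345 + 14980 = -27365 cm⁻¹.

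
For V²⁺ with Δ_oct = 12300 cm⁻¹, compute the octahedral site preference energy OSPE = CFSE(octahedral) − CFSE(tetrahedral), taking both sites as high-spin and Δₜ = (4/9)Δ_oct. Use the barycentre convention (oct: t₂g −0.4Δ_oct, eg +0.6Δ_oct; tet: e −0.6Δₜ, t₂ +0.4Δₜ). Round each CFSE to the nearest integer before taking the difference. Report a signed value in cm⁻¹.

V²⁺: group 5, so d-count = 5 − 2 = 3.
Octahedral high-spin t2g^3 e_g^0: CFSE = -1.2 × 12300 = -14760 cm⁻¹.
Tetrahedral: e^2 t2^1, CFSE = 2(−0.6) + 1(+0.4) = -0.8Δₜ = -0.8 × (4/9) × 12300 = -4373 cm⁻¹.
Subtracting, OSPE = -14760 − (-4373) = -10387 cm⁻¹.

-10387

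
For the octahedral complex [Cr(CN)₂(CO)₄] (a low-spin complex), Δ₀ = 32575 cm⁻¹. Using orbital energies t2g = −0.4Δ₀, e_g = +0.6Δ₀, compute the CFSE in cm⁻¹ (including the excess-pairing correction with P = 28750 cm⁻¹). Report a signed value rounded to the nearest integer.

Ligand charges: 2×(-1) from CN⁻ and 4×(+0) from CO sum to -2; with overall charge +0, Cr is +2.
Group 6 minus oxidation state +2 gives a d⁴ configuration for Cr²⁺.
The d⁴ electrons fill as t2g^4 e_g^0.
The orbital stabilization is -1.6Δ₀ = -1.6 × 32575 = -52120 cm⁻¹.
Pairing penalty: 1 pair vs 0 in the high-spin reference → 1 extra × P = 28750 cm⁻¹.
Combining: -52120 + 28750 = -23370 cm⁻¹.

-23370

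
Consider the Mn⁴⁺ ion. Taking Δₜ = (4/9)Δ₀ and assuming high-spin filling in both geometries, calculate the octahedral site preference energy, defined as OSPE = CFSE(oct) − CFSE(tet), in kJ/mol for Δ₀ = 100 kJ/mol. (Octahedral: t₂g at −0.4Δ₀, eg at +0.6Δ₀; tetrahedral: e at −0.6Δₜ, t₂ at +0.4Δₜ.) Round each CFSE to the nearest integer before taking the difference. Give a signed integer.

-84

Mn sits in group 7; removing 4 electrons leaves Mn⁴⁺ with 7 − 4 = 3 d electrons.
Octahedral high-spin t₂g³ eg⁰: CFSE = -1.2 × 100 = -120 kJ/mol.
Tetrahedral e² t₂¹ gives -0.8Δₜ = -0.8 × (4/9) × 100 = -36 kJ/mol.
OSPE = -120 − (-36) = -84 kJ/mol.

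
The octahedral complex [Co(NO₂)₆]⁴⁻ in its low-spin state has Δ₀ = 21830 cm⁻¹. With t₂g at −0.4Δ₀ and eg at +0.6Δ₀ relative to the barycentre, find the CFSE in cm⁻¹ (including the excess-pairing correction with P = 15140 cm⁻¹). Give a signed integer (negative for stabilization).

-24154

Each NO₂⁻ contributes -1; 6 × (-1) = -6. With overall charge -4, Co is in the +2 oxidation state.
Co is in group 9, so Co²⁺ is d⁷ (9 − 2 = 7).
The d⁷ electrons fill as t₂g⁶ eg¹.
CFSE(orbital) = 6×(-0.4Δ₀) + 1×(0.6Δ₀) = -1.8Δ₀; with Δ₀ = 21830 cm⁻¹ that is -39294 cm⁻¹.
High-spin d⁷ would be t₂g⁵ eg² with 2 pairs; low-spin has 3, so 1 excess pair costs +1P = +15140 cm⁻¹.
Combining: -39294 + 15140 = -24154 cm⁻¹.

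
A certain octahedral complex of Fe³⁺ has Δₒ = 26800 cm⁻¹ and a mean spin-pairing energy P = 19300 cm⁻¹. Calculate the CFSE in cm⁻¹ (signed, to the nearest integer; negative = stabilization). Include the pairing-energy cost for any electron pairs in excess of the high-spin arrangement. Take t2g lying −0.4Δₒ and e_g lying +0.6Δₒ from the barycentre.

Fe³⁺: group 8, so d-count = 8 − 3 = 5.
Here Δₒ > P (26800 > 19300), so the low-spin state is favoured.
Filling d⁵ accordingly: t2g^5 e_g^0.
Orbital CFSE = -2.0Δₒ = -2.0 × 26800 = -53600 cm⁻¹.
Excess pairs vs high-spin: 2 − 0 = 2; pairing cost = +38600 cm⁻¹.
Net CFSE = -53600 + 38600 = -15000 cm⁻¹.

-15000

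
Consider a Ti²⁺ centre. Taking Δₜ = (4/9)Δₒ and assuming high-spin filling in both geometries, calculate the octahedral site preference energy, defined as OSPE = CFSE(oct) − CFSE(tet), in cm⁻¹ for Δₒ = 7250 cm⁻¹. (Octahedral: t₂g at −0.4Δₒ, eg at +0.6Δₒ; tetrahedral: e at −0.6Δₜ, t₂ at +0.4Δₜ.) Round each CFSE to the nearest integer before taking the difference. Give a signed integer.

-1933

Ti sits in group 4; removing 2 electrons leaves Ti²⁺ with 4 − 2 = 2 d electrons.
Octahedral high-spin t2g^2 e_g^0: CFSE = -0.8 × 7250 = -5800 cm⁻¹.
Tetrahedral: e^2 t2^0, CFSE = 2(−0.6) + 0(+0.4) = -1.2Δₜ = -1.2 × (4/9) × 7250 = -3867 cm⁻¹.
Subtracting, OSPE = -5800 − (-3867) = -1933 cm⁻¹.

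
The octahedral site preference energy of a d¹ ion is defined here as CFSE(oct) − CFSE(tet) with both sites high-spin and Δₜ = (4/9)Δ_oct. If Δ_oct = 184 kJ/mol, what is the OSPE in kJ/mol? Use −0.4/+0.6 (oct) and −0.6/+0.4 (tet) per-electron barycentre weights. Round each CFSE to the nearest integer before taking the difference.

-25

Octahedral (high-spin): t₂g¹ eg⁰, CFSE = 1(−0.4) + 0(+0.6) = -0.4Δ_oct = -0.4 × 184 = -74 kJ/mol.
Tetrahedral: e¹ t₂⁰, CFSE = 1(−0.6) + 0(+0.4) = -0.6Δₜ = -0.6 × (4/9) × 184 = -49 kJ/mol.
OSPE = CFSE(oct) − CFSE(tet) = -74 − (-49) = -25 kJ/mol.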